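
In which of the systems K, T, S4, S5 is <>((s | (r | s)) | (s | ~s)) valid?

K-tableau for the negation ~<>((s | (r | s)) | (s | ~s)):
1. ~<>((s | (r | s)) | (s | ~s)), u
Complete open branch: countermodel on a K-frame, so not valid in K.
T-tableau for the negation ~<>((s | (r | s)) | (s | ~s)):
1. ~<>((s | (r | s)) | (s | ~s)), u
2. ~((s | (r | s)) | (s | ~s)), u
3. ~(s | (r | s)), u
4. ~(s | ~s), u
5. ~s, u
6. ~(r | s), u
7. s, u
Accessibility: uRu
Branch closes: s and ~s both at u.
Every branch closes (one shown): valid in T, hence also in S4, S5 (every theorem of T is a theorem of S4 and S5).

T, S4, S5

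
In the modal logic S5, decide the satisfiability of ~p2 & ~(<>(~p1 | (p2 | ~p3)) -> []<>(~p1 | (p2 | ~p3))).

1. ~p2 & ~(<>(~p1 | (p2 | ~p3)) -> []<>(~p1 | (p2 | ~p3))), 0
2. ~p2, 0   [&-rule on 1]
3. ~(<>(~p1 | (p2 | ~p3)) -> []<>(~p1 | (p2 | ~p3))), 0   [&-rule on 1]
4. <>(~p1 | (p2 | ~p3)), 0   [~->-rule on 3]
5. ~[]<>(~p1 | (p2 | ~p3)), 0   [~->-rule on 3]
6. ~p1 | (p2 | ~p3), 1   [<>-rule on 4: fresh world 1, 0R1]
7. p2 | ~p3, 1   [|-rule on 6 (branches; this branch)]
8. ~p3, 1   [|-rule on 7 (branches; this branch)]
9. ~<>(~p1 | (p2 | ~p3)), 2   [~[]-rule on 5: fresh world 2, 0R2]
10. ~(~p1 | (p2 | ~p3)), 0   [~<>-rule on 9 via 2R0]
11. p1, 0   [~|-rule on 10]
12. ~(p2 | ~p3), 0   [~|-rule on 10]
13. p3, 0   [~|-rule on 12]
14. ~(~p1 | (p2 | ~p3)), 1   [~<>-rule on 9 via 2R1]
15. p1, 1   [~|-rule on 14]
16. ~(p2 | ~p3), 1   [~|-rule on 14]
17. ~p2, 1   [~|-rule on 16]
18. p3, 1   [~|-rule on 16]
Accessibility: 0R0, 0R1, 0R2, 1R0, 1R1, 1R2, 2R0, 2R1, 2R2
Branch closes: p3 and ~p3 both at 1.
(One branch shown.) All branches close.

Unsatisfiable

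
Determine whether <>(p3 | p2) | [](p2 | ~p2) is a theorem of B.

Yes, valid

Tableau for the negation ~(<>(p3 | p2) | [](p2 | ~p2)):
1. ~(<>(p3 | p2) | [](p2 | ~p2)), w0
2. ~<>(p3 | p2), w0   [~|-rule on 1]
3. ~[](p2 | ~p2), w0   [~|-rule on 1]
4. ~(p3 | p2), w0   [~<>-rule on 2 via w0Rw0]
5. ~p3, w0   [~|-rule on 4]
6. ~p2, w0   [~|-rule on 4]
7. ~(p2 | ~p2), w1   [~[]-rule on 3: fresh world w1, w0Rw1]
8. ~p2, w1   [~|-rule on 7]
9. p2, w1   [~|-rule on 7]
Accessibility: w0Rw0, w0Rw1, w1Rw0, w1Rw1
Branch closes: p2 and ~p2 both at w1.
All branches of the negation close; one closing branch shown above.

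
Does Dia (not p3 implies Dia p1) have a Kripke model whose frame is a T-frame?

1. Dia (not p3 implies Dia p1), w0
2. not p3 implies Dia p1, w1   [Dia-rule on 1: fresh world w1, w0Rw1]
3. Dia p1, w1   [implies-rule on 2 (branches; this branch)]
4. p1, w2   [Dia-rule on 3: fresh world w2, w1Rw2]
Accessibility: w0Rw0, w0Rw1, w1Rw1, w1Rw2, w2Rw2

Satisfiable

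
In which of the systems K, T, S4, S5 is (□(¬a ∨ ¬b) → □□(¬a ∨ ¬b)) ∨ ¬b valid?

S4-tableau for the negation ¬((□(¬a ∨ ¬b) → □□(¬a ∨ ¬b)) ∨ ¬b):
1. ¬((□(¬a ∨ ¬b) → □□(¬a ∨ ¬b)) ∨ ¬b), w0
2. ¬(□(¬a ∨ ¬b) → □□(¬a ∨ ¬b)), w0   [¬∨-rule on 1]
3. b, w0   [¬∨-rule on 1]
4. □(¬a ∨ ¬b), w0   [¬→-rule on 2]
5. ¬□□(¬a ∨ ¬b), w0   [¬→-rule on 2]
6. ¬a ∨ ¬b, w0   [□-rule on 4 via w0Rw0]
7. ¬a, w0   [∨-rule on 6 (branches; this branch)]
8. ¬□(¬a ∨ ¬b), w1   [¬□-rule on 5: fresh world w1, w0Rw1]
9. ¬a ∨ ¬b, w1   [□-rule on 4 via w0Rw1]
10. ¬b, w1   [∨-rule on 9 (branches; this branch)]
11. ¬(¬a ∨ ¬b), w2   [¬□-rule on 8: fresh world w2, w1Rw2]
12. a, w2   [¬∨-rule on 11]
13. b, w2   [¬∨-rule on 11]
14. ¬a ∨ ¬b, w2   [□-rule on 4 via w0Rw2]
15. ¬b, w2   [∨-rule on 14 (branches; this branch)]
Accessibility: w0Rw0, w0Rw1, w0Rw2, w1Rw1, w1Rw2, w2Rw2
Branch closes: b and ¬b both at w2.
Every branch closes (one shown): valid in S4, hence also in S5 (every theorem of S4 is a theorem of S5).
T-tableau for the negation ¬((□(¬a ∨ ¬b) → □□(¬a ∨ ¬b)) ∨ ¬b):
1. ¬((□(¬a ∨ ¬b) → □□(¬a ∨ ¬b)) ∨ ¬b), w0
2. ¬(□(¬a ∨ ¬b) → □□(¬a ∨ ¬b)), w0   [¬∨-rule on 1]
3. b, w0   [¬∨-rule on 1]
4. □(¬a ∨ ¬b), w0   [¬→-rule on 2]
5. ¬□□(¬a ∨ ¬b), w0   [¬→-rule on 2]
6. ¬a ∨ ¬b, w0   [□-rule on 4 via w0Rw0]
7. ¬a, w0   [∨-rule on 6 (branches; this branch)]
8. ¬□(¬a ∨ ¬b), w1   [¬□-rule on 5: fresh world w1, w0Rw1]
9. ¬a ∨ ¬b, w1   [□-rule on 4 via w0Rw1]
10. ¬b, w1   [∨-rule on 9 (branches; this branch)]
11. ¬(¬a ∨ ¬b), w2   [¬□-rule on 8: fresh world w2, w1Rw2]
12. a, w2   [¬∨-rule on 11]
13. b, w2   [¬∨-rule on 11]
Accessibility: w0Rw0, w0Rw1, w1Rw1, w1Rw2, w2Rw2
Complete open branch: countermodel on a T-frame, so not valid in T, nor in K (the same frame is also a K-frame).

S4, S5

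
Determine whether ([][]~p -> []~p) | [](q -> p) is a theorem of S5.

Tableau for the negation ~(([][]~p -> []~p) | [](q -> p)):
1. ~(([][]~p -> []~p) | [](q -> p)), w0
2. ~([][]~p -> []~p), w0
3. ~[](q -> p), w0
4. [][]~p, w0
5. ~[]~p, w0
6. []~p, w0
7. ~p, w0
8. ~(q -> p), w1
9. q, w1
10. ~p, w1
11. []~p, w1
12. p, w2
13. []~p, w2
14. ~p, w2
Accessibility: w0Rw0, w0Rw1, w0Rw2, w1Rw0, w1Rw1, w1Rw2, w2Rw0, w2Rw1, w2Rw2
Branch closes: p and ~p both at w2.
All branches of the negation close; one closing branch shown above.

Valid in S5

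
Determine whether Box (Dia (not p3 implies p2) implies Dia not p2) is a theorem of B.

Tableau for the negation not Box (Dia (not p3 implies p2) implies Dia not p2):
1. not Box (Dia (not p3 implies p2) implies Dia not p2), u
2. not (Dia (not p3 implies p2) implies Dia not p2), v
3. Dia (not p3 implies p2), v
4. not Dia not p2, v
5. p2, u
6. p2, v
7. not p3 implies p2, w
8. p2, w
Accessibility: uRu, uRv, vRu, vRv, vRw, wRv, wRw
The negation has an open branch (countermodel exists).

No, not valid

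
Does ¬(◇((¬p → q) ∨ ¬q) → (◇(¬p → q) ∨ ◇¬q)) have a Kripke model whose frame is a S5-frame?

1. ¬(◇((¬p → q) ∨ ¬q) → (◇(¬p → q) ∨ ◇¬q)), 0
2. ◇((¬p → q) ∨ ¬q), 0
3. ¬(◇(¬p → q) ∨ ◇¬q), 0
4. ¬◇(¬p → q), 0
5. ¬◇¬q, 0
6. ¬(¬p → q), 0
7. ¬p, 0
8. ¬q, 0
9. q, 0
Accessibility: 0R0
Branch closes: q and ¬q both at 0.
Every branch closes; the branch above is one of them.

Unsatisfiable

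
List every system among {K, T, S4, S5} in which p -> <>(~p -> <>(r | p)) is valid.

T, S4, S5

K-tableau for the negation ~(p -> <>(~p -> <>(r | p))):
1. ~(p -> <>(~p -> <>(r | p))), u
2. p, u   [~->-rule on 1]
3. ~<>(~p -> <>(r | p)), u   [~->-rule on 1]
Complete open branch: countermodel on a K-frame, so not valid in K.
T-tableau for the negation ~(p -> <>(~p -> <>(r | p))):
1. ~(p -> <>(~p -> <>(r | p))), u
2. p, u   [~->-rule on 1]
3. ~<>(~p -> <>(r | p)), u   [~->-rule on 1]
4. ~(~p -> <>(r | p)), u   [~<>-rule on 3 via uRu]
5. ~p, u   [~->-rule on 4]
6. ~<>(r | p), u   [~->-rule on 4]
Accessibility: uRu
Branch closes: p and ~p both at u.
Every branch closes (one shown): valid in T, hence also in S4, S5 (every theorem of T is a theorem of S4 and S5).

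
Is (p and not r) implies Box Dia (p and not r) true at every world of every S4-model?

Tableau for the negation not ((p and not r) implies Box Dia (p and not r)):
1. not ((p and not r) implies Box Dia (p and not r)), u
2. p and not r, u
3. not Box Dia (p and not r), u
4. p, u
5. not r, u
6. not Dia (p and not r), v
7. not (p and not r), v
8. r, v
Accessibility: uRu, uRv, vRv
The negation has an open branch (countermodel exists).

No, not valid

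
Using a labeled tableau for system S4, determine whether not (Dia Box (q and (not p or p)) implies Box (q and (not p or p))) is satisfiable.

Yes, satisfiable

1. not (Dia Box (q and (not p or p)) implies Box (q and (not p or p))), 0
2. Dia Box (q and (not p or p)), 0
3. not Box (q and (not p or p)), 0
4. Box (q and (not p or p)), 1
5. q and (not p or p), 1
6. q, 1
7. not p or p, 1
8. p, 1
9. not (q and (not p or p)), 2
10. not q, 2
Accessibility: 0R0, 0R1, 0R2, 1R1, 2R2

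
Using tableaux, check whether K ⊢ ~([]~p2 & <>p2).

Yes, valid

Tableau for the negation []~p2 & <>p2:
1. []~p2 & <>p2, 0
2. []~p2, 0   [&-rule on 1]
3. <>p2, 0   [&-rule on 1]
4. p2, 1   [<>-rule on 3: fresh world 1, 0R1]
5. ~p2, 1   [[]-rule on 2 via 0R1]
Accessibility: 0R1
Branch closes: p2 and ~p2 both at 1.
Every branch of the negation's tableau closes; the branch above is one of them.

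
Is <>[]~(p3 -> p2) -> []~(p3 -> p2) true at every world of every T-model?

Tableau for the negation ~(<>[]~(p3 -> p2) -> []~(p3 -> p2)):
1. ~(<>[]~(p3 -> p2) -> []~(p3 -> p2)), w0
2. <>[]~(p3 -> p2), w0   [~->-rule on 1]
3. ~[]~(p3 -> p2), w0   [~->-rule on 1]
4. []~(p3 -> p2), w1   [<>-rule on 2: fresh world w1, w0Rw1]
5. ~(p3 -> p2), w1   [[]-rule on 4 via w1Rw1]
6. p3, w1   [~->-rule on 5]
7. ~p2, w1   [~->-rule on 5]
8. p3 -> p2, w2   [~[]-rule on 3: fresh world w2, w0Rw2]
9. p2, w2   [->-rule on 8 (branches; this branch)]
Accessibility: w0Rw0, w0Rw1, w0Rw2, w1Rw1, w2Rw2
The negation has an open branch (countermodel exists).

No, not valid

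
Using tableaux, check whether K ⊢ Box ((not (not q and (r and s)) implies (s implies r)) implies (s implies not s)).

Invalid (countermodel exists)

Tableau for the negation not Box ((not (not q and (r and s)) implies (s implies r)) implies (s implies not s)):
1. not Box ((not (not q and (r and s)) implies (s implies r)) implies (s implies not s)), w0
2. not ((not (not q and (r and s)) implies (s implies r)) implies (s implies not s)), w1   [neg-Box-rule on 1: fresh world w1, w0Rw1]
3. not (not q and (r and s)) implies (s implies r), w1   [neg-implies-rule on 2]
4. not (s implies not s), w1   [neg-implies-rule on 2]
5. s, w1   [neg-implies-rule on 4]
6. s implies r, w1   [implies-rule on 3 (branches; this branch)]
7. r, w1   [implies-rule on 6 (branches; this branch)]
Accessibility: w0Rw1
The negation has an open branch (countermodel exists).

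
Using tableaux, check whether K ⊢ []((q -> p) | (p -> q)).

Valid in K

Tableau for the negation ~[]((q -> p) | (p -> q)):
1. ~[]((q -> p) | (p -> q)), 0
2. ~((q -> p) | (p -> q)), 1
3. ~(q -> p), 1
4. ~(p -> q), 1
5. q, 1
6. ~p, 1
7. p, 1
8. ~q, 1
Accessibility: 0R1
Branch closes: p and ~p both at 1.
All branches of the negation close; one closing branch shown above.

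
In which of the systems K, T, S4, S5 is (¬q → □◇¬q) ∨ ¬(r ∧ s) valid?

S5-tableau for the negation ¬((¬q → □◇¬q) ∨ ¬(r ∧ s)):
1. ¬((¬q → □◇¬q) ∨ ¬(r ∧ s)), 0
2. ¬(¬q → □◇¬q), 0
3. r ∧ s, 0
4. ¬q, 0
5. ¬□◇¬q, 0
6. r, 0
7. s, 0
8. ¬◇¬q, 1
9. q, 0
Accessibility: 0R0, 0R1, 1R0, 1R1
Branch closes: q and ¬q both at 0.
Every branch closes (one shown): valid in S5.
S4-tableau for the negation ¬((¬q → □◇¬q) ∨ ¬(r ∧ s)):
1. ¬((¬q → □◇¬q) ∨ ¬(r ∧ s)), 0
2. ¬(¬q → □◇¬q), 0
3. r ∧ s, 0
4. ¬q, 0
5. ¬□◇¬q, 0
6. r, 0
7. s, 0
8. ¬◇¬q, 1
9. q, 1
Accessibility: 0R0, 0R1, 1R1
Complete open branch: countermodel on an S4-frame, so not valid in S4, nor in K, T (the same frame is also a K-frame and a T-frame).

S5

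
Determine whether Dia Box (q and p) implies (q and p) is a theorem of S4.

Tableau for the negation not (Dia Box (q and p) implies (q and p)):
1. not (Dia Box (q and p) implies (q and p)), u
2. Dia Box (q and p), u
3. not (q and p), u
4. not p, u
5. Box (q and p), v
6. q and p, v
7. q, v
8. p, v
Accessibility: uRu, uRv, vRv
The negation has an open branch (countermodel exists).

Not valid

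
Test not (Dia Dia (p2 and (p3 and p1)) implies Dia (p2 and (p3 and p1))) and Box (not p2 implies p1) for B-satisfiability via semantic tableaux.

1. not (Dia Dia (p2 and (p3 and p1)) implies Dia (p2 and (p3 and p1))) and Box (not p2 implies p1), u
2. not (Dia Dia (p2 and (p3 and p1)) implies Dia (p2 and (p3 and p1))), u
3. Box (not p2 implies p1), u
4. Dia Dia (p2 and (p3 and p1)), u
5. not Dia (p2 and (p3 and p1)), u
6. not p2 implies p1, u
7. not (p2 and (p3 and p1)), u
8. p1, u
9. not (p3 and p1), u
10. not p3, u
11. Dia (p2 and (p3 and p1)), v
12. not p2 implies p1, v
13. not (p2 and (p3 and p1)), v
14. p1, v
15. not (p3 and p1), v
16. not p3, v
17. p2 and (p3 and p1), w
18. p2, w
19. p3 and p1, w
20. p3, w
21. p1, w
Accessibility: uRu, uRv, vRu, vRv, vRw, wRv, wRw

Satisfiable (open branch found)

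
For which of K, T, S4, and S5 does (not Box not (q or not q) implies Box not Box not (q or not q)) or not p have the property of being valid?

T, S4, S5

K-tableau for the negation not ((not Box not (q or not q) implies Box not Box not (q or not q)) or not p):
1. not ((not Box not (q or not q) implies Box not Box not (q or not q)) or not p), w0
2. not (not Box not (q or not q) implies Box not Box not (q or not q)), w0
3. p, w0
4. not Box not (q or not q), w0
5. not Box not Box not (q or not q), w0
6. q or not q, w1
7. not q, w1
8. Box not (q or not q), w2
Accessibility: w0Rw1, w0Rw2
Complete open branch: countermodel on a K-frame, so not valid in K.
T-tableau for the negation not ((not Box not (q or not q) implies Box not Box not (q or not q)) or not p):
1. not ((not Box not (q or not q) implies Box not Box not (q or not q)) or not p), w0
2. not (not Box not (q or not q) implies Box not Box not (q or not q)), w0
3. p, w0
4. not Box not (q or not q), w0
5. not Box not Box not (q or not q), w0
6. q or not q, w1
7. not q, w1
8. Box not (q or not q), w2
9. not (q or not q), w2
10. not q, w2
11. q, w2
Accessibility: w0Rw0, w0Rw1, w0Rw2, w1Rw1, w2Rw2
Branch closes: q and not q both at w2.
Every branch closes (one shown): valid in T, hence also in S4, S5 (every theorem of T is a theorem of S4 and S5).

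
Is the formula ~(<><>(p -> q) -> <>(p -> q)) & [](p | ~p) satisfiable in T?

1. ~(<><>(p -> q) -> <>(p -> q)) & [](p | ~p), 0
2. ~(<><>(p -> q) -> <>(p -> q)), 0   [&-rule on 1]
3. [](p | ~p), 0   [&-rule on 1]
4. <><>(p -> q), 0   [~->-rule on 2]
5. ~<>(p -> q), 0   [~->-rule on 2]
6. p | ~p, 0   [[]-rule on 3 via 0R0]
7. ~(p -> q), 0   [~<>-rule on 5 via 0R0]
8. p, 0   [~->-rule on 7]
9. ~q, 0   [~->-rule on 7]
10. <>(p -> q), 1   [<>-rule on 4: fresh world 1, 0R1]
11. p | ~p, 1   [[]-rule on 3 via 0R1]
12. ~(p -> q), 1   [~<>-rule on 5 via 0R1]
13. p, 1   [~->-rule on 12]
14. ~q, 1   [~->-rule on 12]
15. p -> q, 2   [<>-rule on 10: fresh world 2, 1R2]
16. q, 2   [->-rule on 15 (branches; this branch)]
Accessibility: 0R0, 0R1, 1R1, 1R2, 2R2

Yes, satisfiable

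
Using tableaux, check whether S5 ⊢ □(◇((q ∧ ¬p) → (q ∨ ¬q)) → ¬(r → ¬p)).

Not valid

Tableau for the negation ¬□(◇((q ∧ ¬p) → (q ∨ ¬q)) → ¬(r → ¬p)):
1. ¬□(◇((q ∧ ¬p) → (q ∨ ¬q)) → ¬(r → ¬p)), w0
2. ¬(◇((q ∧ ¬p) → (q ∨ ¬q)) → ¬(r → ¬p)), w1   [¬□-rule on 1: fresh world w1, w0Rw1]
3. ◇((q ∧ ¬p) → (q ∨ ¬q)), w1   [¬→-rule on 2]
4. r → ¬p, w1   [¬→-rule on 2]
5. ¬p, w1   [→-rule on 4 (branches; this branch)]
6. (q ∧ ¬p) → (q ∨ ¬q), w2   [◇-rule on 3: fresh world w2, w1Rw2]
7. q ∨ ¬q, w2   [→-rule on 6 (branches; this branch)]
8. ¬q, w2   [∨-rule on 7 (branches; this branch)]
Accessibility: w0Rw0, w0Rw1, w0Rw2, w1Rw0, w1Rw1, w1Rw2, w2Rw0, w2Rw1, w2Rw2
The negation has an open branch (countermodel exists).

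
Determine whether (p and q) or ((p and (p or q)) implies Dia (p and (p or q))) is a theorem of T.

Yes, valid

Tableau for the negation not ((p and q) or ((p and (p or q)) implies Dia (p and (p or q)))):
1. not ((p and q) or ((p and (p or q)) implies Dia (p and (p or q)))), 0
2. not (p and q), 0
3. not ((p and (p or q)) implies Dia (p and (p or q))), 0
4. p and (p or q), 0
5. not Dia (p and (p or q)), 0
6. p, 0
7. p or q, 0
8. not (p and (p or q)), 0
9. not q, 0
10. not (p or q), 0
11. not p, 0
Accessibility: 0R0
Branch closes: p and not p both at 0.
Every branch of the negation's tableau closes; the branch above is one of them.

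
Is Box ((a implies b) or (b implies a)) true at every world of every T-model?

Tableau for the negation not Box ((a implies b) or (b implies a)):
1. not Box ((a implies b) or (b implies a)), w0
2. not ((a implies b) or (b implies a)), w1   [neg-Box-rule on 1: fresh world w1, w0Rw1]
3. not (a implies b), w1   [neg-or-rule on 2]
4. not (b implies a), w1   [neg-or-rule on 2]
5. a, w1   [neg-implies-rule on 3]
6. not b, w1   [neg-implies-rule on 3]
7. b, w1   [neg-implies-rule on 4]
8. not a, w1   [neg-implies-rule on 4]
Accessibility: w0Rw0, w0Rw1, w1Rw1
Branch closes: b and not b both at w1.
All branches of the negation close; one closing branch shown above.

Yes, valid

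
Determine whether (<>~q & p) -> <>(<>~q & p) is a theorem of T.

Tableau for the negation ~((<>~q & p) -> <>(<>~q & p)):
1. ~((<>~q & p) -> <>(<>~q & p)), u
2. <>~q & p, u
3. ~<>(<>~q & p), u
4. <>~q, u
5. p, u
6. ~(<>~q & p), u
7. ~<>~q, u
8. q, u
9. ~q, v
10. ~(<>~q & p), v
11. q, v
Accessibility: uRu, uRv, vRv
Branch closes: q and ~q both at v.
All branches of the negation close; one closing branch shown above.

Yes, valid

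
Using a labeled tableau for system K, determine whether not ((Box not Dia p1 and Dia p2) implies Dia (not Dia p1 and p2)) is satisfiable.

Unsatisfiable

1. not ((Box not Dia p1 and Dia p2) implies Dia (not Dia p1 and p2)), u
2. Box not Dia p1 and Dia p2, u
3. not Dia (not Dia p1 and p2), u
4. Box not Dia p1, u
5. Dia p2, u
6. p2, v
7. not (not Dia p1 and p2), v
8. not Dia p1, v
9. Dia p1, v
10. p1, w
11. not p1, w
Accessibility: uRv, vRw
Branch closes: p1 and not p1 both at w.
All branches of the tableau close; one closing branch shown above.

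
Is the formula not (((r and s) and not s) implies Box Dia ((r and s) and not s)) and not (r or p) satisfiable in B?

1. not (((r and s) and not s) implies Box Dia ((r and s) and not s)) and not (r or p), 0
2. not (((r and s) and not s) implies Box Dia ((r and s) and not s)), 0
3. not (r or p), 0
4. (r and s) and not s, 0
5. not Box Dia ((r and s) and not s), 0
6. not r, 0
7. not p, 0
8. r and s, 0
9. not s, 0
10. r, 0
11. s, 0
Accessibility: 0R0
Branch closes: r and not r both at 0.
(One branch shown.) All branches close.

No, unsatisfiable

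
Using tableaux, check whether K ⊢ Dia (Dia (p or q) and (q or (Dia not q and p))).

Tableau for the negation not Dia (Dia (p or q) and (q or (Dia not q and p))):
1. not Dia (Dia (p or q) and (q or (Dia not q and p))), u
The negation has an open branch (countermodel exists).

Not valid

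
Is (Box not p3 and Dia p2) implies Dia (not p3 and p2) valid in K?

Yes, valid

Tableau for the negation not ((Box not p3 and Dia p2) implies Dia (not p3 and p2)):
1. not ((Box not p3 and Dia p2) implies Dia (not p3 and p2)), 0
2. Box not p3 and Dia p2, 0   [neg-implies-rule on 1]
3. not Dia (not p3 and p2), 0   [neg-implies-rule on 1]
4. Box not p3, 0   [and-rule on 2]
5. Dia p2, 0   [and-rule on 2]
6. p2, 1   [Dia-rule on 5: fresh world 1, 0R1]
7. not (not p3 and p2), 1   [neg-Dia-rule on 3 via 0R1]
8. not p3, 1   [Box-rule on 4 via 0R1]
9. not p2, 1   [neg-and-rule on 7 (branches; this branch)]
Accessibility: 0R1
Branch closes: p2 and not p2 both at 1.
All branches of the negation close; one closing branch shown above.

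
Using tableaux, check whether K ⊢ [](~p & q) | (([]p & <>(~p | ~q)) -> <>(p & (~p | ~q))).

Valid in K

Tableau for the negation ~([](~p & q) | (([]p & <>(~p | ~q)) -> <>(p & (~p | ~q)))):
1. ~([](~p & q) | (([]p & <>(~p | ~q)) -> <>(p & (~p | ~q)))), u
2. ~[](~p & q), u
3. ~(([]p & <>(~p | ~q)) -> <>(p & (~p | ~q))), u
4. []p & <>(~p | ~q), u
5. ~<>(p & (~p | ~q)), u
6. []p, u
7. <>(~p | ~q), u
8. ~(~p & q), v
9. ~(p & (~p | ~q)), v
10. p, v
11. ~(~p | ~q), v
12. q, v
13. ~p | ~q, w
14. ~(p & (~p | ~q)), w
15. p, w
16. ~q, w
17. ~(~p | ~q), w
18. q, w
Accessibility: uRv, uRw
Branch closes: q and ~q both at w.
All branches of the negation close; one closing branch shown above.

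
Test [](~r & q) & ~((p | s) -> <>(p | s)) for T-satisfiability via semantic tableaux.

1. [](~r & q) & ~((p | s) -> <>(p | s)), 0
2. [](~r & q), 0
3. ~((p | s) -> <>(p | s)), 0
4. p | s, 0
5. ~<>(p | s), 0
6. ~r & q, 0
7. ~r, 0
8. q, 0
9. ~(p | s), 0
10. ~p, 0
11. ~s, 0
12. s, 0
Accessibility: 0R0
Branch closes: s and ~s both at 0.
Every branch closes; the branch above is one of them.

No, unsatisfiable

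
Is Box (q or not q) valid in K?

Tableau for the negation not Box (q or not q):
1. not Box (q or not q), w0
2. not (q or not q), w1   [neg-Box-rule on 1: fresh world w1, w0Rw1]
3. not q, w1   [neg-or-rule on 2]
4. q, w1   [neg-or-rule on 2]
Accessibility: w0Rw1
Branch closes: q and not q both at w1.
All branches of the negation close; one closing branch shown above.

Valid in K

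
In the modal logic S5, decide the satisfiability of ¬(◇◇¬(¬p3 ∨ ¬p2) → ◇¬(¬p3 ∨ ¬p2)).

1. ¬(◇◇¬(¬p3 ∨ ¬p2) → ◇¬(¬p3 ∨ ¬p2)), u
2. ◇◇¬(¬p3 ∨ ¬p2), u
3. ¬◇¬(¬p3 ∨ ¬p2), u
4. ¬p3 ∨ ¬p2, u
5. ¬p2, u
6. ◇¬(¬p3 ∨ ¬p2), v
7. ¬p3 ∨ ¬p2, v
8. ¬p2, v
9. ¬(¬p3 ∨ ¬p2), w
10. p3, w
11. p2, w
12. ¬p3 ∨ ¬p2, w
13. ¬p2, w
Accessibility: uRu, uRv, uRw, vRu, vRv, vRw, wRu, wRv, wRw
Branch closes: p2 and ¬p2 both at w.
Every branch closes; the branch above is one of them.

No, unsatisfiable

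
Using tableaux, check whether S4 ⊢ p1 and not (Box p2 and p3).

Invalid (countermodel exists)

Tableau for the negation not (p1 and not (Box p2 and p3)):
1. not (p1 and not (Box p2 and p3)), u
2. Box p2 and p3, u
3. Box p2, u
4. p3, u
5. p2, u
Accessibility: uRu
The negation has an open branch (countermodel exists).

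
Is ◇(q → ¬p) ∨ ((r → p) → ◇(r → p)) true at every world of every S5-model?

Valid in S5

Tableau for the negation ¬(◇(q → ¬p) ∨ ((r → p) → ◇(r → p))):
1. ¬(◇(q → ¬p) ∨ ((r → p) → ◇(r → p))), w0
2. ¬◇(q → ¬p), w0
3. ¬((r → p) → ◇(r → p)), w0
4. r → p, w0
5. ¬◇(r → p), w0
6. ¬(q → ¬p), w0
7. q, w0
8. p, w0
9. ¬(r → p), w0
10. r, w0
11. ¬p, w0
Accessibility: w0Rw0
Branch closes: p and ¬p both at w0.
All branches of the negation close; one closing branch shown above.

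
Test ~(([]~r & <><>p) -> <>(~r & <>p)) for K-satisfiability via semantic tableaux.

1. ~(([]~r & <><>p) -> <>(~r & <>p)), u
2. []~r & <><>p, u   [~->-rule on 1]
3. ~<>(~r & <>p), u   [~->-rule on 1]
4. []~r, u   [&-rule on 2]
5. <><>p, u   [&-rule on 2]
6. <>p, v   [<>-rule on 5: fresh world v, uRv]
7. ~(~r & <>p), v   [~<>-rule on 3 via uRv]
8. ~r, v   [[]-rule on 4 via uRv]
9. ~<>p, v   [~&-rule on 7 (branches; this branch)]
10. p, w   [<>-rule on 6: fresh world w, vRw]
11. ~p, w   [~<>-rule on 9 via vRw]
Accessibility: uRv, vRw
Branch closes: p and ~p both at w.
(One branch shown.) All branches close.

Unsatisfiable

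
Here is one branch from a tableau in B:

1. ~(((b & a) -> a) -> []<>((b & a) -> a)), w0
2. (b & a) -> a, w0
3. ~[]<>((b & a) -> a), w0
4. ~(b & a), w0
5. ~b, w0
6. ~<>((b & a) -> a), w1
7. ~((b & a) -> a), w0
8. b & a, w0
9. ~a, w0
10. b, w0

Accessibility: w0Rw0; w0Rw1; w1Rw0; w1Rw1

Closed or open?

Yes, closed

Both b and ~b appear at w0.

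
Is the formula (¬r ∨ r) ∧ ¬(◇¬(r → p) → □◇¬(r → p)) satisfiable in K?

Satisfiable

1. (¬r ∨ r) ∧ ¬(◇¬(r → p) → □◇¬(r → p)), u
2. ¬r ∨ r, u   [∧-rule on 1]
3. ¬(◇¬(r → p) → □◇¬(r → p)), u   [∧-rule on 1]
4. ◇¬(r → p), u   [¬→-rule on 3]
5. ¬□◇¬(r → p), u   [¬→-rule on 3]
6. r, u   [∨-rule on 2 (branches; this branch)]
7. ¬(r → p), v   [◇-rule on 4: fresh world v, uRv]
8. r, v   [¬→-rule on 7]
9. ¬p, v   [¬→-rule on 7]
10. ¬◇¬(r → p), w   [¬□-rule on 5: fresh world w, uRw]
Accessibility: uRv, uRw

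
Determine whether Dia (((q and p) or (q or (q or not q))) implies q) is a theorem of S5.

Not valid

Tableau for the negation not Dia (((q and p) or (q or (q or not q))) implies q):
1. not Dia (((q and p) or (q or (q or not q))) implies q), u
2. not (((q and p) or (q or (q or not q))) implies q), u
3. (q and p) or (q or (q or not q)), u
4. not q, u
5. q or (q or not q), u
6. q or not q, u
Accessibility: uRu
The negation has an open branch (countermodel exists).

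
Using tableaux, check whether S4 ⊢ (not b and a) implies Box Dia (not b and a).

Not valid

Tableau for the negation not ((not b and a) implies Box Dia (not b and a)):
1. not ((not b and a) implies Box Dia (not b and a)), w0
2. not b and a, w0   [neg-implies-rule on 1]
3. not Box Dia (not b and a), w0   [neg-implies-rule on 1]
4. not b, w0   [and-rule on 2]
5. a, w0   [and-rule on 2]
6. not Dia (not b and a), w1   [neg-Box-rule on 3: fresh world w1, w0Rw1]
7. not (not b and a), w1   [neg-Dia-rule on 6 via w1Rw1]
8. not a, w1   [neg-and-rule on 7 (branches; this branch)]
Accessibility: w0Rw0, w0Rw1, w1Rw1
The negation has an open branch (countermodel exists).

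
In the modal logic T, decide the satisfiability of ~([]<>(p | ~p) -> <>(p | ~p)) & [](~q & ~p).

Unsatisfiable

1. ~([]<>(p | ~p) -> <>(p | ~p)) & [](~q & ~p), w0
2. ~([]<>(p | ~p) -> <>(p | ~p)), w0
3. [](~q & ~p), w0
4. []<>(p | ~p), w0
5. ~<>(p | ~p), w0
6. ~q & ~p, w0
7. ~q, w0
8. ~p, w0
9. <>(p | ~p), w0
10. ~(p | ~p), w0
11. p, w0
Accessibility: w0Rw0
Branch closes: p and ~p both at w0.
All branches of the tableau close; one closing branch shown above.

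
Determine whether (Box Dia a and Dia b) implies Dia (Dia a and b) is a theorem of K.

Tableau for the negation not ((Box Dia a and Dia b) implies Dia (Dia a and b)):
1. not ((Box Dia a and Dia b) implies Dia (Dia a and b)), u
2. Box Dia a and Dia b, u
3. not Dia (Dia a and b), u
4. Box Dia a, u
5. Dia b, u
6. b, v
7. not (Dia a and b), v
8. Dia a, v
9. not Dia a, v
10. a, w
11. not a, w
Accessibility: uRv, vRw
Branch closes: a and not a both at w.
All branches of the negation close; one closing branch shown above.

Valid in K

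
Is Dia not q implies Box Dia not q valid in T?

Not valid

Tableau for the negation not (Dia not q implies Box Dia not q):
1. not (Dia not q implies Box Dia not q), 0
2. Dia not q, 0   [neg-implies-rule on 1]
3. not Box Dia not q, 0   [neg-implies-rule on 1]
4. not q, 1   [Dia-rule on 2: fresh world 1, 0R1]
5. not Dia not q, 2   [neg-Box-rule on 3: fresh world 2, 0R2]
6. q, 2   [neg-Dia-rule on 5 via 2R2]
Accessibility: 0R0, 0R1, 0R2, 1R1, 2R2
The negation has an open branch (countermodel exists).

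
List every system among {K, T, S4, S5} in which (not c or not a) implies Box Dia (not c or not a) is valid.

S5

S4-tableau for the negation not ((not c or not a) implies Box Dia (not c or not a)):
1. not ((not c or not a) implies Box Dia (not c or not a)), w0
2. not c or not a, w0   [neg-implies-rule on 1]
3. not Box Dia (not c or not a), w0   [neg-implies-rule on 1]
4. not a, w0   [or-rule on 2 (branches; this branch)]
5. not Dia (not c or not a), w1   [neg-Box-rule on 3: fresh world w1, w0Rw1]
6. not (not c or not a), w1   [neg-Dia-rule on 5 via w1Rw1]
7. c, w1   [neg-or-rule on 6]
8. a, w1   [neg-or-rule on 6]
Accessibility: w0Rw0, w0Rw1, w1Rw1
Complete open branch: countermodel on an S4-frame, so not valid in S4, nor in K, T (the same frame is also a K-frame and a T-frame).
S5-tableau for the negation not ((not c or not a) implies Box Dia (not c or not a)):
1. not ((not c or not a) implies Box Dia (not c or not a)), w0
2. not c or not a, w0   [neg-implies-rule on 1]
3. not Box Dia (not c or not a), w0   [neg-implies-rule on 1]
4. not a, w0   [or-rule on 2 (branches; this branch)]
5. not Dia (not c or not a), w1   [neg-Box-rule on 3: fresh world w1, w0Rw1]
6. not (not c or not a), w0   [neg-Dia-rule on 5 via w1Rw0]
7. c, w0   [neg-or-rule on 6]
8. a, w0   [neg-or-rule on 6]
Accessibility: w0Rw0, w0Rw1, w1Rw0, w1Rw1
Branch closes: a and not a both at w0.
Every branch closes (one shown): valid in S5.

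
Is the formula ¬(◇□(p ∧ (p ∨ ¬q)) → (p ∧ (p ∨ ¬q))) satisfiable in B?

1. ¬(◇□(p ∧ (p ∨ ¬q)) → (p ∧ (p ∨ ¬q))), u
2. ◇□(p ∧ (p ∨ ¬q)), u
3. ¬(p ∧ (p ∨ ¬q)), u
4. ¬(p ∨ ¬q), u
5. ¬p, u
6. q, u
7. □(p ∧ (p ∨ ¬q)), v
8. p ∧ (p ∨ ¬q), u
9. p, u
10. p ∨ ¬q, u
Accessibility: uRu, uRv, vRu, vRv
Branch closes: p and ¬p both at u.
All branches of the tableau close; one closing branch shown above.

Unsatisfiable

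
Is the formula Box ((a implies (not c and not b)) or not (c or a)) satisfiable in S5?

Satisfiable (open branch found)

1. Box ((a implies (not c and not b)) or not (c or a)), w0
2. (a implies (not c and not b)) or not (c or a), w0   [Box-rule on 1 via w0Rw0]
3. not (c or a), w0   [or-rule on 2 (branches; this branch)]
4. not c, w0   [neg-or-rule on 3]
5. not a, w0   [neg-or-rule on 3]
Accessibility: w0Rw0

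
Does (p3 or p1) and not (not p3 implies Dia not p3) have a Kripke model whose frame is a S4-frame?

1. (p3 or p1) and not (not p3 implies Dia not p3), u
2. p3 or p1, u
3. not (not p3 implies Dia not p3), u
4. not p3, u
5. not Dia not p3, u
6. p3, u
Accessibility: uRu
Branch closes: p3 and not p3 both at u.
Every branch closes; the branch above is one of them.

Unsatisfiable (every branch closes)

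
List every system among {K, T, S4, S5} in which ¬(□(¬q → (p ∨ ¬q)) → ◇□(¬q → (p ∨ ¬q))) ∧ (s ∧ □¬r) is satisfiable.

T-tableau for the formula:
1. ¬(□(¬q → (p ∨ ¬q)) → ◇□(¬q → (p ∨ ¬q))) ∧ (s ∧ □¬r), u
2. ¬(□(¬q → (p ∨ ¬q)) → ◇□(¬q → (p ∨ ¬q))), u
3. s ∧ □¬r, u
4. □(¬q → (p ∨ ¬q)), u
5. ¬◇□(¬q → (p ∨ ¬q)), u
6. s, u
7. □¬r, u
8. ¬q → (p ∨ ¬q), u
9. ¬□(¬q → (p ∨ ¬q)), u
10. ¬r, u
11. p ∨ ¬q, u
12. ¬q, u
13. ¬(¬q → (p ∨ ¬q)), v
14. ¬q, v
15. ¬(p ∨ ¬q), v
16. ¬p, v
17. q, v
Accessibility: uRu, uRv, vRv
Branch closes: q and ¬q both at v.
Every branch closes (one shown): unsatisfiable in T, hence also in S4, S5 (every S4/S5-frame is a T-frame).
K-tableau for the formula:
1. ¬(□(¬q → (p ∨ ¬q)) → ◇□(¬q → (p ∨ ¬q))) ∧ (s ∧ □¬r), u
2. ¬(□(¬q → (p ∨ ¬q)) → ◇□(¬q → (p ∨ ¬q))), u
3. s ∧ □¬r, u
4. □(¬q → (p ∨ ¬q)), u
5. ¬◇□(¬q → (p ∨ ¬q)), u
6. s, u
7. □¬r, u
Complete open branch: satisfiable in K.

K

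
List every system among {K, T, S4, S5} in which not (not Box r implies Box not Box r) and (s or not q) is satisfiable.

K, T, S4

S4-tableau for the formula:
1. not (not Box r implies Box not Box r) and (s or not q), w0
2. not (not Box r implies Box not Box r), w0   [and-rule on 1]
3. s or not q, w0   [and-rule on 1]
4. not Box r, w0   [neg-implies-rule on 2]
5. not Box not Box r, w0   [neg-implies-rule on 2]
6. not q, w0   [or-rule on 3 (branches; this branch)]
7. not r, w1   [neg-Box-rule on 4: fresh world w1, w0Rw1]
8. Box r, w2   [neg-Box-rule on 5: fresh world w2, w0Rw2]
9. r, w2   [Box-rule on 8 via w2Rw2]
Accessibility: w0Rw0, w0Rw1, w0Rw2, w1Rw1, w2Rw2
Complete open branch: satisfiable in S4, hence also in K, T (this S4-model is also a K-model and a T-model).
S5-tableau for the formula:
1. not (not Box r implies Box not Box r) and (s or not q), w0
2. not (not Box r implies Box not Box r), w0   [and-rule on 1]
3. s or not q, w0   [and-rule on 1]
4. not Box r, w0   [neg-implies-rule on 2]
5. not Box not Box r, w0   [neg-implies-rule on 2]
6. not q, w0   [or-rule on 3 (branches; this branch)]
7. not r, w1   [neg-Box-rule on 4: fresh world w1, w0Rw1]
8. Box r, w2   [neg-Box-rule on 5: fresh world w2, w0Rw2]
9. r, w0   [Box-rule on 8 via w2Rw0]
10. r, w1   [Box-rule on 8 via w2Rw1]
Accessibility: w0Rw0, w0Rw1, w0Rw2, w1Rw0, w1Rw1, w1Rw2, w2Rw0, w2Rw1, w2Rw2
Branch closes: r and not r both at w1.
Every branch closes (one shown): unsatisfiable in S5.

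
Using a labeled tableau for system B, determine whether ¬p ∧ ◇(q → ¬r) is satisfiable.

Satisfiable

1. ¬p ∧ ◇(q → ¬r), u
2. ¬p, u
3. ◇(q → ¬r), u
4. q → ¬r, v
5. ¬r, v
Accessibility: uRu, uRv, vRu, vRv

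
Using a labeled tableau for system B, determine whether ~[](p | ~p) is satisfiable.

1. ~[](p | ~p), u
2. ~(p | ~p), v
3. ~p, v
4. p, v
Accessibility: uRu, uRv, vRu, vRv
Branch closes: p and ~p both at v.
Every branch closes; the branch above is one of them.

Unsatisfiable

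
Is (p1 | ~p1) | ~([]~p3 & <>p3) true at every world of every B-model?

Tableau for the negation ~((p1 | ~p1) | ~([]~p3 & <>p3)):
1. ~((p1 | ~p1) | ~([]~p3 & <>p3)), u
2. ~(p1 | ~p1), u
3. []~p3 & <>p3, u
4. ~p1, u
5. p1, u
Accessibility: uRu
Branch closes: p1 and ~p1 both at u.
All branches of the negation close; one closing branch shown above.

Valid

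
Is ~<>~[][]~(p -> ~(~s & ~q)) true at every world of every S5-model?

Tableau for the negation <>~[][]~(p -> ~(~s & ~q)):
1. <>~[][]~(p -> ~(~s & ~q)), u
2. ~[][]~(p -> ~(~s & ~q)), v
3. ~[]~(p -> ~(~s & ~q)), w
4. p -> ~(~s & ~q), x
5. ~(~s & ~q), x
6. q, x
Accessibility: uRu, uRv, uRw, uRx, vRu, vRv, vRw, vRx, wRu, wRv, wRw, wRx, xRu, xRv, xRw, xRx
The negation has an open branch (countermodel exists).

Not valid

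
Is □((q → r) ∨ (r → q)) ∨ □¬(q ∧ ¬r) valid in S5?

Tableau for the negation ¬(□((q → r) ∨ (r → q)) ∨ □¬(q ∧ ¬r)):
1. ¬(□((q → r) ∨ (r → q)) ∨ □¬(q ∧ ¬r)), w0
2. ¬□((q → r) ∨ (r → q)), w0
3. ¬□¬(q ∧ ¬r), w0
4. ¬((q → r) ∨ (r → q)), w1
5. ¬(q → r), w1
6. ¬(r → q), w1
7. q, w1
8. ¬r, w1
9. r, w1
10. ¬q, w1
Accessibility: w0Rw0, w0Rw1, w1Rw0, w1Rw1
Branch closes: r and ¬r both at w1.
Every branch of the negation's tableau closes; the branch above is one of them.

Valid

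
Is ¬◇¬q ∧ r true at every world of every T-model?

Tableau for the negation ¬(¬◇¬q ∧ r):
1. ¬(¬◇¬q ∧ r), u
2. ¬r, u
Accessibility: uRu
The negation has an open branch (countermodel exists).

Not valid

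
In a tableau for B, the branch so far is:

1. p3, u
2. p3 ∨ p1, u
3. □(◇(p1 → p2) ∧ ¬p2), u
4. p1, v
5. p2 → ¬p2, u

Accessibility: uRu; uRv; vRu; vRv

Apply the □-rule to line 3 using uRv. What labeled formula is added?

◇(p1 → p2) ∧ ¬p2, v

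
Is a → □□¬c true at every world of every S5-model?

Tableau for the negation ¬(a → □□¬c):
1. ¬(a → □□¬c), 0
2. a, 0   [¬→-rule on 1]
3. ¬□□¬c, 0   [¬→-rule on 1]
4. ¬□¬c, 1   [¬□-rule on 3: fresh world 1, 0R1]
5. c, 2   [¬□-rule on 4: fresh world 2, 1R2]
Accessibility: 0R0, 0R1, 0R2, 1R0, 1R1, 1R2, 2R0, 2R1, 2R2
The negation has an open branch (countermodel exists).

Invalid (countermodel exists)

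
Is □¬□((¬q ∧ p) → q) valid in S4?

Tableau for the negation ¬□¬□((¬q ∧ p) → q):
1. ¬□¬□((¬q ∧ p) → q), w0
2. □((¬q ∧ p) → q), w1
3. (¬q ∧ p) → q, w1
4. q, w1
Accessibility: w0Rw0, w0Rw1, w1Rw1
The negation has an open branch (countermodel exists).

Invalid (countermodel exists)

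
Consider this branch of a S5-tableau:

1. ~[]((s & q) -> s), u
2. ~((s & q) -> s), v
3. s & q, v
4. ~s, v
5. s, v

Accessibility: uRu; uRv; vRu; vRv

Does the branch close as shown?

Yes, closed

Both s and ~s appear at v.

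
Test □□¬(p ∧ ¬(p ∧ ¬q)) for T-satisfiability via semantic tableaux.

1. □□¬(p ∧ ¬(p ∧ ¬q)), 0
2. □¬(p ∧ ¬(p ∧ ¬q)), 0
3. ¬(p ∧ ¬(p ∧ ¬q)), 0
4. p ∧ ¬q, 0
5. p, 0
6. ¬q, 0
Accessibility: 0R0

Satisfiable (open branch found)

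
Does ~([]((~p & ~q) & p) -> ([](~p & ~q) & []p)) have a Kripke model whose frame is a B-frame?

1. ~([]((~p & ~q) & p) -> ([](~p & ~q) & []p)), 0
2. []((~p & ~q) & p), 0
3. ~([](~p & ~q) & []p), 0
4. (~p & ~q) & p, 0
5. ~p & ~q, 0
6. p, 0
7. ~p, 0
8. ~q, 0
Accessibility: 0R0
Branch closes: p and ~p both at 0.
Every branch closes; the branch above is one of them.

Unsatisfiable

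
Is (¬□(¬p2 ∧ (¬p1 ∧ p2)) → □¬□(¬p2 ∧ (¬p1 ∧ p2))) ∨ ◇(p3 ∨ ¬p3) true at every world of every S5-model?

Valid in S5

Tableau for the negation ¬((¬□(¬p2 ∧ (¬p1 ∧ p2)) → □¬□(¬p2 ∧ (¬p1 ∧ p2))) ∨ ◇(p3 ∨ ¬p3)):
1. ¬((¬□(¬p2 ∧ (¬p1 ∧ p2)) → □¬□(¬p2 ∧ (¬p1 ∧ p2))) ∨ ◇(p3 ∨ ¬p3)), w0
2. ¬(¬□(¬p2 ∧ (¬p1 ∧ p2)) → □¬□(¬p2 ∧ (¬p1 ∧ p2))), w0   [¬∨-rule on 1]
3. ¬◇(p3 ∨ ¬p3), w0   [¬∨-rule on 1]
4. ¬□(¬p2 ∧ (¬p1 ∧ p2)), w0   [¬→-rule on 2]
5. ¬□¬□(¬p2 ∧ (¬p1 ∧ p2)), w0   [¬→-rule on 2]
6. ¬(p3 ∨ ¬p3), w0   [¬◇-rule on 3 via w0Rw0]
7. ¬p3, w0   [¬∨-rule on 6]
8. p3, w0   [¬∨-rule on 6]
Accessibility: w0Rw0
Branch closes: p3 and ¬p3 both at w0.
Every branch of the negation's tableau closes; the branch above is one of them.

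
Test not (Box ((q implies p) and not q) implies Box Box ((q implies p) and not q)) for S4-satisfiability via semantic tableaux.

1. not (Box ((q implies p) and not q) implies Box Box ((q implies p) and not q)), w0
2. Box ((q implies p) and not q), w0
3. not Box Box ((q implies p) and not q), w0
4. (q implies p) and not q, w0
5. q implies p, w0
6. not q, w0
7. p, w0
8. not Box ((q implies p) and not q), w1
9. (q implies p) and not q, w1
10. q implies p, w1
11. not q, w1
12. p, w1
13. not ((q implies p) and not q), w2
14. (q implies p) and not q, w2
15. q implies p, w2
16. not q, w2
17. not (q implies p), w2
18. q, w2
19. not p, w2
Accessibility: w0Rw0, w0Rw1, w0Rw2, w1Rw1, w1Rw2, w2Rw2
Branch closes: q and not q both at w2.
All branches of the tableau close; one closing branch shown above.

No, unsatisfiable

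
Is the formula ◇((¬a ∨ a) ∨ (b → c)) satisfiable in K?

Satisfiable

1. ◇((¬a ∨ a) ∨ (b → c)), w0
2. (¬a ∨ a) ∨ (b → c), w1
3. b → c, w1
4. c, w1
Accessibility: w0Rw1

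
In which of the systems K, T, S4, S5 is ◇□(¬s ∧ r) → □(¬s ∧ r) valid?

S5

S5-tableau for the negation ¬(◇□(¬s ∧ r) → □(¬s ∧ r)):
1. ¬(◇□(¬s ∧ r) → □(¬s ∧ r)), 0
2. ◇□(¬s ∧ r), 0
3. ¬□(¬s ∧ r), 0
4. □(¬s ∧ r), 1
5. ¬s ∧ r, 0
6. ¬s, 0
7. r, 0
8. ¬s ∧ r, 1
9. ¬s, 1
10. r, 1
11. ¬(¬s ∧ r), 2
12. ¬s ∧ r, 2
13. ¬s, 2
14. r, 2
15. ¬r, 2
Accessibility: 0R0, 0R1, 0R2, 1R0, 1R1, 1R2, 2R0, 2R1, 2R2
Branch closes: r and ¬r both at 2.
Every branch closes (one shown): valid in S5.
S4-tableau for the negation ¬(◇□(¬s ∧ r) → □(¬s ∧ r)):
1. ¬(◇□(¬s ∧ r) → □(¬s ∧ r)), 0
2. ◇□(¬s ∧ r), 0
3. ¬□(¬s ∧ r), 0
4. □(¬s ∧ r), 1
5. ¬s ∧ r, 1
6. ¬s, 1
7. r, 1
8. ¬(¬s ∧ r), 2
9. ¬r, 2
Accessibility: 0R0, 0R1, 0R2, 1R1, 2R2
Complete open branch: countermodel on an S4-frame, so not valid in S4, nor in K, T (the same frame is also a K-frame and a T-frame).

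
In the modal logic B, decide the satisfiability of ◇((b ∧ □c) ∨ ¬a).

1. ◇((b ∧ □c) ∨ ¬a), 0
2. (b ∧ □c) ∨ ¬a, 1
3. ¬a, 1
Accessibility: 0R0, 0R1, 1R0, 1R1

Yes, satisfiable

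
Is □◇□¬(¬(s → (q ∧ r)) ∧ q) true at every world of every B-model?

Tableau for the negation ¬□◇□¬(¬(s → (q ∧ r)) ∧ q):
1. ¬□◇□¬(¬(s → (q ∧ r)) ∧ q), u
2. ¬◇□¬(¬(s → (q ∧ r)) ∧ q), v
3. ¬□¬(¬(s → (q ∧ r)) ∧ q), u
4. ¬□¬(¬(s → (q ∧ r)) ∧ q), v
5. ¬(s → (q ∧ r)) ∧ q, w
6. ¬(s → (q ∧ r)), w
7. q, w
8. s, w
9. ¬(q ∧ r), w
10. ¬r, w
11. ¬(s → (q ∧ r)) ∧ q, x
12. ¬(s → (q ∧ r)), x
13. q, x
14. s, x
15. ¬(q ∧ r), x
16. ¬□¬(¬(s → (q ∧ r)) ∧ q), x
17. ¬r, x
18. ¬(s → (q ∧ r)) ∧ q, y
19. ¬(s → (q ∧ r)), y
20. q, y
21. s, y
22. ¬(q ∧ r), y
23. ¬r, y
Accessibility: uRu, uRv, uRw, vRu, vRv, vRx, wRu, wRw, xRv, xRx, xRy, yRx, yRy
The negation has an open branch (countermodel exists).

Not valid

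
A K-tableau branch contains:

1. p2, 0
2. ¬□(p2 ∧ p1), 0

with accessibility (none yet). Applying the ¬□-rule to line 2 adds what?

a fresh world 1 with 0R1, and ¬(p2 ∧ p1) at 1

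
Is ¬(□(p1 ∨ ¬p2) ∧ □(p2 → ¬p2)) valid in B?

Invalid (countermodel exists)

Tableau for the negation □(p1 ∨ ¬p2) ∧ □(p2 → ¬p2):
1. □(p1 ∨ ¬p2) ∧ □(p2 → ¬p2), u
2. □(p1 ∨ ¬p2), u   [∧-rule on 1]
3. □(p2 → ¬p2), u   [∧-rule on 1]
4. p1 ∨ ¬p2, u   [□-rule on 2 via uRu]
5. p2 → ¬p2, u   [□-rule on 3 via uRu]
6. ¬p2, u   [∨-rule on 4 (branches; this branch)]
Accessibility: uRu
The negation has an open branch (countermodel exists).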